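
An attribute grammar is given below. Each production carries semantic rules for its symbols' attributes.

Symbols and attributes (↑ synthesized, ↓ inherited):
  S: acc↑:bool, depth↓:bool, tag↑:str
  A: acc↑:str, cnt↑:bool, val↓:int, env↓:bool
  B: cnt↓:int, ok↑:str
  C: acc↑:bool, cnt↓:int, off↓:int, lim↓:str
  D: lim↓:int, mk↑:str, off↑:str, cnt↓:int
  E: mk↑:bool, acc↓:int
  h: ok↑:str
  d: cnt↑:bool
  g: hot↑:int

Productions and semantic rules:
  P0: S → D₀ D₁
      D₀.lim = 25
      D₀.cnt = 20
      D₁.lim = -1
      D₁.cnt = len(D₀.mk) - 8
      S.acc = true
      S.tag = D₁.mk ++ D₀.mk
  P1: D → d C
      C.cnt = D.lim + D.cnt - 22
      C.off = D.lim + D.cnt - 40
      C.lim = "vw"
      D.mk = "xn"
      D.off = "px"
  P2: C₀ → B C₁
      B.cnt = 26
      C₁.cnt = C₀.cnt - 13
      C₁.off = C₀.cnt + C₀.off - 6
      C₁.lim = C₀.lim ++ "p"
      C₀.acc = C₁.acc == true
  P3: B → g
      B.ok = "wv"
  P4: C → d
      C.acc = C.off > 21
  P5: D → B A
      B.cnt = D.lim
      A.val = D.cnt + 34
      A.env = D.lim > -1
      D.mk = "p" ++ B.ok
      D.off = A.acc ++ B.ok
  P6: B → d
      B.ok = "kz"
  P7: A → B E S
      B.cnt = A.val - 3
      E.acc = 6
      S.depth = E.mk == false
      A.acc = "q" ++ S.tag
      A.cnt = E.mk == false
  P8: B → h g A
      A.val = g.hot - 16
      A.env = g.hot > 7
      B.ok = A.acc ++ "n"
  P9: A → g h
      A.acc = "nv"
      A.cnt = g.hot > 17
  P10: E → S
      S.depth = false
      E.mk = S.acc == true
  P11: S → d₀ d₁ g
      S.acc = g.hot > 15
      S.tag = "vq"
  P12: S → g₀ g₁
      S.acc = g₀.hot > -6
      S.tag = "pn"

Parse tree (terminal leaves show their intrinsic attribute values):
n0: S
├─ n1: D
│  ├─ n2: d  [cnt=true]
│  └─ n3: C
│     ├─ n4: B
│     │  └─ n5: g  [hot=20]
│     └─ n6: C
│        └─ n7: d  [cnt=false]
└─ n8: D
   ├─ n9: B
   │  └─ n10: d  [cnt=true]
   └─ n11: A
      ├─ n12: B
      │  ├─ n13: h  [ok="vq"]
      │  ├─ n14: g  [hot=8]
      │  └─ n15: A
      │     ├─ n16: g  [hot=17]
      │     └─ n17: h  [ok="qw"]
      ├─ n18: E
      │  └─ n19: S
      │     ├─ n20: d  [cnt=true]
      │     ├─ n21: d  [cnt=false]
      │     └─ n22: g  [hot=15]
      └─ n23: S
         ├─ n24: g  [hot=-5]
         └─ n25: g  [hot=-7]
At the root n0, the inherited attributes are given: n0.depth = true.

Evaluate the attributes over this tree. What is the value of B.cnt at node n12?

1. n0.depth = true  [given at root]
2. n1.lim = 25  [25]
3. n1.cnt = 20  [20]
4. n2.cnt = true  [terminal]
5. n3.cnt = 23  [D.lim + D.cnt - 22]
6. n3.off = 5  [D.lim + D.cnt - 40]
7. n3.lim = "vw"  ["vw"]
8. n4.cnt = 26  [26]
9. n5.hot = 20  [terminal]
10. n4.ok = "wv"  ["wv"]
11. n6.cnt = 10  [C₀.cnt - 13]
12. n6.off = 22  [C₀.cnt + C₀.off - 6]
13. n6.lim = "vwp"  [C₀.lim ++ "p"]
14. n7.cnt = false  [terminal]
15. n6.acc = true  [C.off > 21]
16. n3.acc = true  [C₁.acc == true]
17. n1.mk = "xn"  ["xn"]
18. n1.off = "px"  ["px"]
19. n8.lim = -1  [-1]
20. n8.cnt = -6  [len(D₀.mk) - 8]
21. n9.cnt = -1  [D.lim]
22. n10.cnt = true  [terminal]
23. n9.ok = "kz"  ["kz"]
24. n11.val = 28  [D.cnt + 34]
25. n11.env = false  [D.lim > -1]
26. n12.cnt = 25  [A.val - 3]
27. n13.ok = "vq"  [terminal]
28. n14.hot = 8  [terminal]
29. n15.val = -8  [g.hot - 16]
30. n15.env = true  [g.hot > 7]
31. n16.hot = 17  [terminal]
32. n17.ok = "qw"  [terminal]
33. n15.acc = "nv"  ["nv"]
34. n15.cnt = false  [g.hot > 17]
35. n12.ok = "nvn"  [A.acc ++ "n"]
36. n18.acc = 6  [6]
37. n19.depth = false  [false]
38. n20.cnt = true  [terminal]
39. n21.cnt = false  [terminal]
40. n22.hot = 15  [terminal]
41. n19.acc = false  [g.hot > 15]
42. n19.tag = "vq"  ["vq"]
43. n18.mk = false  [S.acc == true]
44. n23.depth = true  [E.mk == false]
45. n24.hot = -5  [terminal]
46. n25.hot = -7  [terminal]
47. n23.acc = true  [g₀.hot > -6]
48. n23.tag = "pn"  ["pn"]
49. n11.acc = "qpn"  ["q" ++ S.tag]
50. n11.cnt = true  [E.mk == false]
51. n8.mk = "pkz"  ["p" ++ B.ok]
52. n8.off = "qpnkz"  [A.acc ++ B.ok]
53. n0.acc = true  [true]
54. n0.tag = "pkzxn"  [D₁.mk ++ D₀.mk]

25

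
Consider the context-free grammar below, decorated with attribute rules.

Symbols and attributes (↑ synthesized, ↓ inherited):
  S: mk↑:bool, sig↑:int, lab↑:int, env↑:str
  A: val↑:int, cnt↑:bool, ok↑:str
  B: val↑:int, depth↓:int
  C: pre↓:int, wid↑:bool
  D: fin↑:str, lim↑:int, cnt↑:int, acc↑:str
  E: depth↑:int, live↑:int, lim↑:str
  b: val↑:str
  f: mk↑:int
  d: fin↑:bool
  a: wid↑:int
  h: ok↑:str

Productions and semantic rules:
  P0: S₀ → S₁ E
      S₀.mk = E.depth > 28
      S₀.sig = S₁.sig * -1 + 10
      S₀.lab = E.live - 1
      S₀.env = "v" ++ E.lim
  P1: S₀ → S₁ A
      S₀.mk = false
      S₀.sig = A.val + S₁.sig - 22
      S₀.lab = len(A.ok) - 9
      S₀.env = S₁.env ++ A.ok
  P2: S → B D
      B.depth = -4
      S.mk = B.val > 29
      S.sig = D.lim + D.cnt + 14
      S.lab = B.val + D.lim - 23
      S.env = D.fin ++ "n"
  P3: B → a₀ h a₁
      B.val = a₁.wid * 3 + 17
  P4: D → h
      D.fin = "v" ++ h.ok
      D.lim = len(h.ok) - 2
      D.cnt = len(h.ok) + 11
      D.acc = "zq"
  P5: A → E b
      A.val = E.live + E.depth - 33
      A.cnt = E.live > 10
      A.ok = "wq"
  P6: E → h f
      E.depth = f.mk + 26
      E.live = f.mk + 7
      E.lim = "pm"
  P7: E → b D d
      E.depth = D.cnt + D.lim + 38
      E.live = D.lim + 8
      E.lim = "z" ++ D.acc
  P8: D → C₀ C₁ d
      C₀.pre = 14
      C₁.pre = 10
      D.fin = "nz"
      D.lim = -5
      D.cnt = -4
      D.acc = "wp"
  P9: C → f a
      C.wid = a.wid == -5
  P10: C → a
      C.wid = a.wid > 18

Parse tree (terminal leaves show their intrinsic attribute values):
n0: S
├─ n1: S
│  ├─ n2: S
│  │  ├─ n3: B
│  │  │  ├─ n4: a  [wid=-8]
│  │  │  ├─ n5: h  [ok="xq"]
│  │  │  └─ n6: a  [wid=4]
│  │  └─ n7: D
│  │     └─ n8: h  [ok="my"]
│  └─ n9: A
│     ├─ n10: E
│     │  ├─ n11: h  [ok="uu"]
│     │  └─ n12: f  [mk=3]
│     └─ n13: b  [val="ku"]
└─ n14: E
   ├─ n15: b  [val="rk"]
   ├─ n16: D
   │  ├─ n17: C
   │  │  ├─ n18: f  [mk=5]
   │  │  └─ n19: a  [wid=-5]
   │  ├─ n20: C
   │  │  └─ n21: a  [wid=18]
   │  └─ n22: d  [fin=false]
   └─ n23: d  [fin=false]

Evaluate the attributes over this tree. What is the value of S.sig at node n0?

1. n3.depth = -4  [-4]
2. n4.wid = -8  [terminal]
3. n5.ok = "xq"  [terminal]
4. n6.wid = 4  [terminal]
5. n3.val = 29  [a₁.wid * 3 + 17]
6. n8.ok = "my"  [terminal]
7. n7.fin = "vmy"  ["v" ++ h.ok]
8. n7.lim = 0  [len(h.ok) - 2]
9. n7.cnt = 13  [len(h.ok) + 11]
10. n7.acc = "zq"  ["zq"]
11. n2.mk = false  [B.val > 29]
12. n2.sig = 27  [D.lim + D.cnt + 14]
13. n2.lab = 6  [B.val + D.lim - 23]
14. n2.env = "vmyn"  [D.fin ++ "n"]
15. n11.ok = "uu"  [terminal]
16. n12.mk = 3  [terminal]
17. n10.depth = 29  [f.mk + 26]
18. n10.live = 10  [f.mk + 7]
19. n10.lim = "pm"  ["pm"]
20. n13.val = "ku"  [terminal]
21. n9.val = 6  [E.live + E.depth - 33]
22. n9.cnt = false  [E.live > 10]
23. n9.ok = "wq"  ["wq"]
24. n1.mk = false  [false]
25. n1.sig = 11  [A.val + S₁.sig - 22]
26. n1.lab = -7  [len(A.ok) - 9]
27. n1.env = "vmynwq"  [S₁.env ++ A.ok]
28. n15.val = "rk"  [terminal]
29. n17.pre = 14  [14]
30. n18.mk = 5  [terminal]
31. n19.wid = -5  [terminal]
32. n17.wid = true  [a.wid == -5]
33. n20.pre = 10  [10]
34. n21.wid = 18  [terminal]
35. n20.wid = false  [a.wid > 18]
36. n22.fin = false  [terminal]
37. n16.fin = "nz"  ["nz"]
38. n16.lim = -5  [-5]
39. n16.cnt = -4  [-4]
40. n16.acc = "wp"  ["wp"]
41. n23.fin = false  [terminal]
42. n14.depth = 29  [D.cnt + D.lim + 38]
43. n14.live = 3  [D.lim + 8]
44. n14.lim = "zwp"  ["z" ++ D.acc]
45. n0.mk = true  [E.depth > 28]
46. n0.sig = -1  [S₁.sig * -1 + 10]
47. n0.lab = 2  [E.live - 1]
48. n0.env = "vzwp"  ["v" ++ E.lim]

-1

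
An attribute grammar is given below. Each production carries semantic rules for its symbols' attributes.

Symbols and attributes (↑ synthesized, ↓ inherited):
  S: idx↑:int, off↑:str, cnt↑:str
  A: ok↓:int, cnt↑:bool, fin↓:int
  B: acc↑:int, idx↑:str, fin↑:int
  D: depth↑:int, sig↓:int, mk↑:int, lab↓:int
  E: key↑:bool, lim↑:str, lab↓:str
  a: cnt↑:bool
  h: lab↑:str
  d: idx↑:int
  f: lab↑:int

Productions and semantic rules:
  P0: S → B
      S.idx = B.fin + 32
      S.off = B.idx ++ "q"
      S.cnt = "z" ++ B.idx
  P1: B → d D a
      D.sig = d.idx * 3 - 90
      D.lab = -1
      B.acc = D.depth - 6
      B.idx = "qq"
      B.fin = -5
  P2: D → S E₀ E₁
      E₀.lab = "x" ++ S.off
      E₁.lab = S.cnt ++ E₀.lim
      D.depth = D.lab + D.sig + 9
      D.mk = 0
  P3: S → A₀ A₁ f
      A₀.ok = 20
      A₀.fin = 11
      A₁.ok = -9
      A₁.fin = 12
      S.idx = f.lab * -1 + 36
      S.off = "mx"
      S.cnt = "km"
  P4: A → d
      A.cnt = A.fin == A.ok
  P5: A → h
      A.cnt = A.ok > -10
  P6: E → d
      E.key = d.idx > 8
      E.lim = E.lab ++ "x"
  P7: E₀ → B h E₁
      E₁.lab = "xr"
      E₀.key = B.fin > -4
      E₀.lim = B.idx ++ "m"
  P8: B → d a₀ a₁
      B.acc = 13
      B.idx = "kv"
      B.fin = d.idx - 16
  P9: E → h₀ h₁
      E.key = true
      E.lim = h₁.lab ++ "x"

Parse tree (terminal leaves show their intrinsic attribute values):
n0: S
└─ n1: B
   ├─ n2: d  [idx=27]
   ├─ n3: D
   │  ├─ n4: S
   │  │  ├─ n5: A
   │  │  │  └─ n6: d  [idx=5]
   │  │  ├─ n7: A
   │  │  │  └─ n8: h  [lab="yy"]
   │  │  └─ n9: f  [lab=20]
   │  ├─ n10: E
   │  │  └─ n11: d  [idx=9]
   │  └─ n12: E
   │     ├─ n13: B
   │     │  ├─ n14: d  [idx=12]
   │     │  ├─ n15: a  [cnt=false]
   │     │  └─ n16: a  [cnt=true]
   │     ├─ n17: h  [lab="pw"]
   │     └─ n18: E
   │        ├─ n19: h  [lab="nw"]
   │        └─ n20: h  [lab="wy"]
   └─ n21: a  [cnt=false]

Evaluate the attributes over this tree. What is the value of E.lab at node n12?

"kmxmxx"

1. n2.idx = 27  [terminal]
2. n3.sig = -9  [d.idx * 3 - 90]
3. n3.lab = -1  [-1]
4. n5.ok = 20  [20]
5. n5.fin = 11  [11]
6. n6.idx = 5  [terminal]
7. n5.cnt = false  [A.fin == A.ok]
8. n7.ok = -9  [-9]
9. n7.fin = 12  [12]
10. n8.lab = "yy"  [terminal]
11. n7.cnt = true  [A.ok > -10]
12. n9.lab = 20  [terminal]
13. n4.idx = 16  [f.lab * -1 + 36]
14. n4.off = "mx"  ["mx"]
15. n4.cnt = "km"  ["km"]
16. n10.lab = "xmx"  ["x" ++ S.off]
17. n11.idx = 9  [terminal]
18. n10.key = true  [d.idx > 8]
19. n10.lim = "xmxx"  [E.lab ++ "x"]
20. n12.lab = "kmxmxx"  [S.cnt ++ E₀.lim]
21. n14.idx = 12  [terminal]
22. n15.cnt = false  [terminal]
23. n16.cnt = true  [terminal]
24. n13.acc = 13  [13]
25. n13.idx = "kv"  ["kv"]
26. n13.fin = -4  [d.idx - 16]
27. n17.lab = "pw"  [terminal]
28. n18.lab = "xr"  ["xr"]
29. n19.lab = "nw"  [terminal]
30. n20.lab = "wy"  [terminal]
31. n18.key = true  [true]
32. n18.lim = "wyx"  [h₁.lab ++ "x"]
33. n12.key = false  [B.fin > -4]
34. n12.lim = "kvm"  [B.idx ++ "m"]
35. n3.depth = -1  [D.lab + D.sig + 9]
36. n3.mk = 0  [0]
37. n21.cnt = false  [terminal]
38. n1.acc = -7  [D.depth - 6]
39. n1.idx = "qq"  ["qq"]
40. n1.fin = -5  [-5]
41. n0.idx = 27  [B.fin + 32]
42. n0.off = "qqq"  [B.idx ++ "q"]
43. n0.cnt = "zqq"  ["z" ++ B.idx]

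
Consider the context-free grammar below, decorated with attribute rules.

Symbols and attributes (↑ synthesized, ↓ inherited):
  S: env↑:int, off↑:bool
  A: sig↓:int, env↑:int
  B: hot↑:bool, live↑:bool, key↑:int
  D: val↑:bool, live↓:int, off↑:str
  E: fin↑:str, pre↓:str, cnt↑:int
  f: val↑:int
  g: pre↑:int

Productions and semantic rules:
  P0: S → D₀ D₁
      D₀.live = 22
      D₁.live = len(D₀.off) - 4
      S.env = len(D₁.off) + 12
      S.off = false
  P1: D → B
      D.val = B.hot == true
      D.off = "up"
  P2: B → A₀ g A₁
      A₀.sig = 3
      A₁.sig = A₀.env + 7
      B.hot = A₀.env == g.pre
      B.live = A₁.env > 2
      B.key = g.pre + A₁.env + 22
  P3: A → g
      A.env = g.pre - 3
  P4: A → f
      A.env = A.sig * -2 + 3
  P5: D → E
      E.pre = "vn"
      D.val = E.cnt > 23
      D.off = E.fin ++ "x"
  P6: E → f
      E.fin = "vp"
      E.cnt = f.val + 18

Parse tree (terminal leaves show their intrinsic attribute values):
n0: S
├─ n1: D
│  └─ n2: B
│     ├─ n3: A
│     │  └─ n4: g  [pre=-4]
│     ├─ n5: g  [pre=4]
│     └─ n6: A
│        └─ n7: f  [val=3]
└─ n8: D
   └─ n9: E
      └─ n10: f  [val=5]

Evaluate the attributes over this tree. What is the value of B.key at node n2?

1. n1.live = 22  [22]
2. n3.sig = 3  [3]
3. n4.pre = -4  [terminal]
4. n3.env = -7  [g.pre - 3]
5. n5.pre = 4  [terminal]
6. n6.sig = 0  [A₀.env + 7]
7. n7.val = 3  [terminal]
8. n6.env = 3  [A.sig * -2 + 3]
9. n2.hot = false  [A₀.env == g.pre]
10. n2.live = true  [A₁.env > 2]
11. n2.key = 29  [g.pre + A₁.env + 22]
12. n1.val = false  [B.hot == true]
13. n1.off = "up"  ["up"]
14. n8.live = -2  [len(D₀.off) - 4]
15. n9.pre = "vn"  ["vn"]
16. n10.val = 5  [terminal]
17. n9.fin = "vp"  ["vp"]
18. n9.cnt = 23  [f.val + 18]
19. n8.val = false  [E.cnt > 23]
20. n8.off = "vpx"  [E.fin ++ "x"]
21. n0.env = 15  [len(D₁.off) + 12]
22. n0.off = false  [false]

29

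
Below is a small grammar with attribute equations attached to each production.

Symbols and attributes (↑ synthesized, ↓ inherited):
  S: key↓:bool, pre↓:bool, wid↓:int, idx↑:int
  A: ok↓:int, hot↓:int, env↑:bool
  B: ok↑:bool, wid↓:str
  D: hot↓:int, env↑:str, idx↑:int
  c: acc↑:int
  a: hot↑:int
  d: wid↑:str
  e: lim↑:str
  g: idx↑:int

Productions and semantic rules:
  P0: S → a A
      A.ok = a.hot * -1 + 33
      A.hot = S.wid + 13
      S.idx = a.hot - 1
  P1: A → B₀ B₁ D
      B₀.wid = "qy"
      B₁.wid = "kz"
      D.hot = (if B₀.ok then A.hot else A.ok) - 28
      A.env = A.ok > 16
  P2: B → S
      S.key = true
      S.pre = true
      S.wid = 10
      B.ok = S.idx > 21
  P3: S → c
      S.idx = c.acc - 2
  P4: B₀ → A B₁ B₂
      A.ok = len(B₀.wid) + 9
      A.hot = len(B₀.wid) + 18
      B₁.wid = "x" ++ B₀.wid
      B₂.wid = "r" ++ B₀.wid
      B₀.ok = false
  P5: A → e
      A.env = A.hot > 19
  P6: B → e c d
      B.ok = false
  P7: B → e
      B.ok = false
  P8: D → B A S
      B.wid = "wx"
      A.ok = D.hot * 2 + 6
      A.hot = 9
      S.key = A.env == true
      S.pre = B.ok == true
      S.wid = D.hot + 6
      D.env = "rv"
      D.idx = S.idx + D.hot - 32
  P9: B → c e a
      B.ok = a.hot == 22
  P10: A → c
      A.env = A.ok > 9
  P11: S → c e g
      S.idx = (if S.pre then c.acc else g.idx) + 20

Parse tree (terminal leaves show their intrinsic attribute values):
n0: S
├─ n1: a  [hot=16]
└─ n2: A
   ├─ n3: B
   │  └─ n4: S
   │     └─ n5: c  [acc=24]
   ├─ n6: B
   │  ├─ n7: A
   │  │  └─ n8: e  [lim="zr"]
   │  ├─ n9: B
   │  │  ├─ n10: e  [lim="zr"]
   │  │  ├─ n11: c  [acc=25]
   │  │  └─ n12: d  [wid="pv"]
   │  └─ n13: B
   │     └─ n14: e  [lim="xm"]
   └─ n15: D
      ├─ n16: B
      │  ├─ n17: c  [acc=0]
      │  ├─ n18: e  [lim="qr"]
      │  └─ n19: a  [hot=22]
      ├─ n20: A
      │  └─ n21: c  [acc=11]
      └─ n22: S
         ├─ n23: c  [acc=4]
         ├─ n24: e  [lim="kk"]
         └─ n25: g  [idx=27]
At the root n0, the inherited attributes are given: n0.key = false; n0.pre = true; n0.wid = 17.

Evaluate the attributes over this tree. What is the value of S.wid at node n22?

8

1. n0.key = false  [given at root]
2. n0.pre = true  [given at root]
3. n0.wid = 17  [given at root]
4. n1.hot = 16  [terminal]
5. n2.ok = 17  [a.hot * -1 + 33]
6. n2.hot = 30  [S.wid + 13]
7. n3.wid = "qy"  ["qy"]
8. n4.key = true  [true]
9. n4.pre = true  [true]
10. n4.wid = 10  [10]
11. n5.acc = 24  [terminal]
12. n4.idx = 22  [c.acc - 2]
13. n3.ok = true  [S.idx > 21]
14. n6.wid = "kz"  ["kz"]
15. n7.ok = 11  [len(B₀.wid) + 9]
16. n7.hot = 20  [len(B₀.wid) + 18]
17. n8.lim = "zr"  [terminal]
18. n7.env = true  [A.hot > 19]
19. n9.wid = "xkz"  ["x" ++ B₀.wid]
20. n10.lim = "zr"  [terminal]
21. n11.acc = 25  [terminal]
22. n12.wid = "pv"  [terminal]
23. n9.ok = false  [false]
24. n13.wid = "rkz"  ["r" ++ B₀.wid]
25. n14.lim = "xm"  [terminal]
26. n13.ok = false  [false]
27. n6.ok = false  [false]
28. n15.hot = 2  [(if B₀.ok then A.hot else A.ok) - 28]
29. n16.wid = "wx"  ["wx"]
30. n17.acc = 0  [terminal]
31. n18.lim = "qr"  [terminal]
32. n19.hot = 22  [terminal]
33. n16.ok = true  [a.hot == 22]
34. n20.ok = 10  [D.hot * 2 + 6]
35. n20.hot = 9  [9]
36. n21.acc = 11  [terminal]
37. n20.env = true  [A.ok > 9]
38. n22.key = true  [A.env == true]
39. n22.pre = true  [B.ok == true]
40. n22.wid = 8  [D.hot + 6]
41. n23.acc = 4  [terminal]
42. n24.lim = "kk"  [terminal]
43. n25.idx = 27  [terminal]
44. n22.idx = 24  [(if S.pre then c.acc else g.idx) + 20]
45. n15.env = "rv"  ["rv"]
46. n15.idx = -6  [S.idx + D.hot - 32]
47. n2.env = true  [A.ok > 16]
48. n0.idx = 15  [a.hot - 1]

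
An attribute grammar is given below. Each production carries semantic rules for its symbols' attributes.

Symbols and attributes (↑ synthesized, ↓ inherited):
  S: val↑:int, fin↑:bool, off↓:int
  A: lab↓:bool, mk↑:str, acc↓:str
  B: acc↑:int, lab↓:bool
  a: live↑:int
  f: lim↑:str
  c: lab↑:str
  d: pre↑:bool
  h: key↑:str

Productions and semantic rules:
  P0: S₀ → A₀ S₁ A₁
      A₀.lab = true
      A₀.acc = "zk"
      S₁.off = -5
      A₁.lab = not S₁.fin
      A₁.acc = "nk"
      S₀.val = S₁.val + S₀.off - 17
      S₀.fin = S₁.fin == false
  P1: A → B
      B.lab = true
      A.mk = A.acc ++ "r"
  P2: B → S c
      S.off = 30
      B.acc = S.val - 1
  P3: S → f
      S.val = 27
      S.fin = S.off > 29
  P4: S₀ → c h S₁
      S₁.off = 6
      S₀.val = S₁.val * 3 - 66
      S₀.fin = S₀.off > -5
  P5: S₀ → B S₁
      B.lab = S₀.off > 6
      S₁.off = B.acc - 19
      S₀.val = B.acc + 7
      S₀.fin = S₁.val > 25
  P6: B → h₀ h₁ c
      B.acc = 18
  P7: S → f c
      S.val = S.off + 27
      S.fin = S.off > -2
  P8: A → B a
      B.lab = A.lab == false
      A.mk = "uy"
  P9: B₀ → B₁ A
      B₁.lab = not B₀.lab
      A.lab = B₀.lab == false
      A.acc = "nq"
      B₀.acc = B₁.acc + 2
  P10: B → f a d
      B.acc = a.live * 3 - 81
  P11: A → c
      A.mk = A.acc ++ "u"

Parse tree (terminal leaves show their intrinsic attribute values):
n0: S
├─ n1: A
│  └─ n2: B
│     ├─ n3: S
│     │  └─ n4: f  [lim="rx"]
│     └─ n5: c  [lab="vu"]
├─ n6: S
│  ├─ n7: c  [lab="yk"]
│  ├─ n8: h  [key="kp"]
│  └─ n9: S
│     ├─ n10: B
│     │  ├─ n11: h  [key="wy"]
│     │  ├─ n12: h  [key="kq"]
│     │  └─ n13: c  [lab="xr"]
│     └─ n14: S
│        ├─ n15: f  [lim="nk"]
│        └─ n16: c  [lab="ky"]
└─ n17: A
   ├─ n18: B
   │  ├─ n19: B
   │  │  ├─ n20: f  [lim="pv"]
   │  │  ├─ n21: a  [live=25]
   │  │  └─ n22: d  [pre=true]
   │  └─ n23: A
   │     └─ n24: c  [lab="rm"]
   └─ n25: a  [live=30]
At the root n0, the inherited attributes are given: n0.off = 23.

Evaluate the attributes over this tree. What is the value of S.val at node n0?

15

1. n0.off = 23  [given at root]
2. n1.lab = true  [true]
3. n1.acc = "zk"  ["zk"]
4. n2.lab = true  [true]
5. n3.off = 30  [30]
6. n4.lim = "rx"  [terminal]
7. n3.val = 27  [27]
8. n3.fin = true  [S.off > 29]
9. n5.lab = "vu"  [terminal]
10. n2.acc = 26  [S.val - 1]
11. n1.mk = "zkr"  [A.acc ++ "r"]
12. n6.off = -5  [-5]
13. n7.lab = "yk"  [terminal]
14. n8.key = "kp"  [terminal]
15. n9.off = 6  [6]
16. n10.lab = false  [S₀.off > 6]
17. n11.key = "wy"  [terminal]
18. n12.key = "kq"  [terminal]
19. n13.lab = "xr"  [terminal]
20. n10.acc = 18  [18]
21. n14.off = -1  [B.acc - 19]
22. n15.lim = "nk"  [terminal]
23. n16.lab = "ky"  [terminal]
24. n14.val = 26  [S.off + 27]
25. n14.fin = true  [S.off > -2]
26. n9.val = 25  [B.acc + 7]
27. n9.fin = true  [S₁.val > 25]
28. n6.val = 9  [S₁.val * 3 - 66]
29. n6.fin = false  [S₀.off > -5]
30. n17.lab = true  [not S₁.fin]
31. n17.acc = "nk"  ["nk"]
32. n18.lab = false  [A.lab == false]
33. n19.lab = true  [not B₀.lab]
34. n20.lim = "pv"  [terminal]
35. n21.live = 25  [terminal]
36. n22.pre = true  [terminal]
37. n19.acc = -6  [a.live * 3 - 81]
38. n23.lab = true  [B₀.lab == false]
39. n23.acc = "nq"  ["nq"]
40. n24.lab = "rm"  [terminal]
41. n23.mk = "nqu"  [A.acc ++ "u"]
42. n18.acc = -4  [B₁.acc + 2]
43. n25.live = 30  [terminal]
44. n17.mk = "uy"  ["uy"]
45. n0.val = 15  [S₁.val + S₀.off - 17]
46. n0.fin = true  [S₁.fin == false]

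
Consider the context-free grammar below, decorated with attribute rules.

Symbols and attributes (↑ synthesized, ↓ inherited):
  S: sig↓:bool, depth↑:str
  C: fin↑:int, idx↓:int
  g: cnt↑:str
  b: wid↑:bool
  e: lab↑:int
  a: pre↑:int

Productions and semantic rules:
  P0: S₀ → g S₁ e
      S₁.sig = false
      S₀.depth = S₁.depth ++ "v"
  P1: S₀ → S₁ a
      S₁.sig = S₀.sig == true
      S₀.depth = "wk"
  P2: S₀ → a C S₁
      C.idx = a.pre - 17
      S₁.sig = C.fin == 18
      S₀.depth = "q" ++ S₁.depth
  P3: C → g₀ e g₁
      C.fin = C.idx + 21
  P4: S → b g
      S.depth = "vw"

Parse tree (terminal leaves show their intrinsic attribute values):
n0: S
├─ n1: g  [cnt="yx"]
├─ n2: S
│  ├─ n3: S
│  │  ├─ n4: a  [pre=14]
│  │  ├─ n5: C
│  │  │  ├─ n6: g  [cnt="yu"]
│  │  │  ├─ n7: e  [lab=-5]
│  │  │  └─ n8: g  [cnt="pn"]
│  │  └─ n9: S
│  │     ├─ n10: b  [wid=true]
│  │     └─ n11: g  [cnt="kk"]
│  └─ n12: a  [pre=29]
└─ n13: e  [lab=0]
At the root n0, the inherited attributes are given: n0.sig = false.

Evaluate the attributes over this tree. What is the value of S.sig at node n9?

true

1. n0.sig = false  [given at root]
2. n1.cnt = "yx"  [terminal]
3. n2.sig = false  [false]
4. n3.sig = false  [S₀.sig == true]
5. n4.pre = 14  [terminal]
6. n5.idx = -3  [a.pre - 17]
7. n6.cnt = "yu"  [terminal]
8. n7.lab = -5  [terminal]
9. n8.cnt = "pn"  [terminal]
10. n5.fin = 18  [C.idx + 21]
11. n9.sig = true  [C.fin == 18]
12. n10.wid = true  [terminal]
13. n11.cnt = "kk"  [terminal]
14. n9.depth = "vw"  ["vw"]
15. n3.depth = "qvw"  ["q" ++ S₁.depth]
16. n12.pre = 29  [terminal]
17. n2.depth = "wk"  ["wk"]
18. n13.lab = 0  [terminal]
19. n0.depth = "wkv"  [S₁.depth ++ "v"]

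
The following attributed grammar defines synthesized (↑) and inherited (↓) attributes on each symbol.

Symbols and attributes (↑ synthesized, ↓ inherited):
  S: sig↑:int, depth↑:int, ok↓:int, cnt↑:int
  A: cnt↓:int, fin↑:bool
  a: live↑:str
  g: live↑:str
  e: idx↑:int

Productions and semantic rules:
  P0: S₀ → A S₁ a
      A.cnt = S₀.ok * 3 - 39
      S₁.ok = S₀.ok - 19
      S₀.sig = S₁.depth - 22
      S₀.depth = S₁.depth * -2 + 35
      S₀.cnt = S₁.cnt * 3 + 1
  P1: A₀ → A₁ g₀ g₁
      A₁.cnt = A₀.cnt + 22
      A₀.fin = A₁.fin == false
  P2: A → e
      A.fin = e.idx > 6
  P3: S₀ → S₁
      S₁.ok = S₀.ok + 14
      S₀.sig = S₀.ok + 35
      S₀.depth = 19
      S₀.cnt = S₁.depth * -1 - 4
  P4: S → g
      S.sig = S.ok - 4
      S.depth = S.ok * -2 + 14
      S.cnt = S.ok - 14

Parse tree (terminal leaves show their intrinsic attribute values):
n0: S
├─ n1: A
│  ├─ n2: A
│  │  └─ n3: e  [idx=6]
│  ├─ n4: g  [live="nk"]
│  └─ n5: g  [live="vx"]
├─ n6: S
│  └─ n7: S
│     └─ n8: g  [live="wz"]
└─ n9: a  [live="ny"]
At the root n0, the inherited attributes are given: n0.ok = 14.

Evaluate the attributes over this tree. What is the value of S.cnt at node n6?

1. n0.ok = 14  [given at root]
2. n1.cnt = 3  [S₀.ok * 3 - 39]
3. n2.cnt = 25  [A₀.cnt + 22]
4. n3.idx = 6  [terminal]
5. n2.fin = false  [e.idx > 6]
6. n4.live = "nk"  [terminal]
7. n5.live = "vx"  [terminal]
8. n1.fin = true  [A₁.fin == false]
9. n6.ok = -5  [S₀.ok - 19]
10. n7.ok = 9  [S₀.ok + 14]
11. n8.live = "wz"  [terminal]
12. n7.sig = 5  [S.ok - 4]
13. n7.depth = -4  [S.ok * -2 + 14]
14. n7.cnt = -5  [S.ok - 14]
15. n6.sig = 30  [S₀.ok + 35]
16. n6.depth = 19  [19]
17. n6.cnt = 0  [S₁.depth * -1 - 4]
18. n9.live = "ny"  [terminal]
19. n0.sig = -3  [S₁.depth - 22]
20. n0.depth = -3  [S₁.depth * -2 + 35]
21. n0.cnt = 1  [S₁.cnt * 3 + 1]

0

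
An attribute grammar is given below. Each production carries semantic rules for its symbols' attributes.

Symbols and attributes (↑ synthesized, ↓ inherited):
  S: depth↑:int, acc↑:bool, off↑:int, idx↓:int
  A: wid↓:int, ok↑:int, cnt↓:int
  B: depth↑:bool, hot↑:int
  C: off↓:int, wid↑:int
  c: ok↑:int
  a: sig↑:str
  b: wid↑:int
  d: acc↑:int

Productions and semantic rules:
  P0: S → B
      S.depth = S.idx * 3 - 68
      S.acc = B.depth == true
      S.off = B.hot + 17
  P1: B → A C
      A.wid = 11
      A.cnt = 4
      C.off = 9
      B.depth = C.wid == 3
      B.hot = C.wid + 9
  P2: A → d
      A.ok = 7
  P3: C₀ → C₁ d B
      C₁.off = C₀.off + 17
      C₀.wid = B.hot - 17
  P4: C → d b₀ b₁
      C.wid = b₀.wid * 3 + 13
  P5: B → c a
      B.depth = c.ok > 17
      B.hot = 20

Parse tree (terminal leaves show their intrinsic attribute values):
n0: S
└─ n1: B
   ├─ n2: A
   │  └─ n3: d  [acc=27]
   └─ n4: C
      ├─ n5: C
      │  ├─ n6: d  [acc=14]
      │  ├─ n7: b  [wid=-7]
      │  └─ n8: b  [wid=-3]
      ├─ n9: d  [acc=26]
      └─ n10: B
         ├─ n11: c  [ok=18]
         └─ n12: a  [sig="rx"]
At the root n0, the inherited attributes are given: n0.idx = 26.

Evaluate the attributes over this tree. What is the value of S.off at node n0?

1. n0.idx = 26  [given at root]
2. n2.wid = 11  [11]
3. n2.cnt = 4  [4]
4. n3.acc = 27  [terminal]
5. n2.ok = 7  [7]
6. n4.off = 9  [9]
7. n5.off = 26  [C₀.off + 17]
8. n6.acc = 14  [terminal]
9. n7.wid = -7  [terminal]
10. n8.wid = -3  [terminal]
11. n5.wid = -8  [b₀.wid * 3 + 13]
12. n9.acc = 26  [terminal]
13. n11.ok = 18  [terminal]
14. n12.sig = "rx"  [terminal]
15. n10.depth = true  [c.ok > 17]
16. n10.hot = 20  [20]
17. n4.wid = 3  [B.hot - 17]
18. n1.depth = true  [C.wid == 3]
19. n1.hot = 12  [C.wid + 9]
20. n0.depth = 10  [S.idx * 3 - 68]
21. n0.acc = true  [B.depth == true]
22. n0.off = 29  [B.hot + 17]

29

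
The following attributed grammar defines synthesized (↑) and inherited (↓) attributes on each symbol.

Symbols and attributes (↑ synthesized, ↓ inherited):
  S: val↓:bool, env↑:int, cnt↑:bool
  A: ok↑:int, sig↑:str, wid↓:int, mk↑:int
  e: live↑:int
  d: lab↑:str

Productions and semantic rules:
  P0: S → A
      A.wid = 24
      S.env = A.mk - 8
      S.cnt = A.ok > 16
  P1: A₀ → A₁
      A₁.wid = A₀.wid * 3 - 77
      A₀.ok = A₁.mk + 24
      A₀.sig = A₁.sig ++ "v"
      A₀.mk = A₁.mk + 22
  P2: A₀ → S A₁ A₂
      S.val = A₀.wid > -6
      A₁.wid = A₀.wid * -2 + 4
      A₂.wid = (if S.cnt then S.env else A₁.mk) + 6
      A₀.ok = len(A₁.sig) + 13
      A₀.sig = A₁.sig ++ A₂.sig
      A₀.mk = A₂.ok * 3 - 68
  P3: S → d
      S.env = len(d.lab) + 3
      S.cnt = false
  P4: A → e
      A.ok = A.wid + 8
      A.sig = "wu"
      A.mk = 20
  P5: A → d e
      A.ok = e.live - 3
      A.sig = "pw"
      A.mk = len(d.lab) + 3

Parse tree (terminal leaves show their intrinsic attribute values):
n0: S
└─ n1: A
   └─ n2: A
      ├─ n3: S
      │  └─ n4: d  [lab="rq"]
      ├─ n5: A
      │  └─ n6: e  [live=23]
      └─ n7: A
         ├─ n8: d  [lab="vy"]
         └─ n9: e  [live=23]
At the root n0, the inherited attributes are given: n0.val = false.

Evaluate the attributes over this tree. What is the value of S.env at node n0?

1. n0.val = false  [given at root]
2. n1.wid = 24  [24]
3. n2.wid = -5  [A₀.wid * 3 - 77]
4. n3.val = true  [A₀.wid > -6]
5. n4.lab = "rq"  [terminal]
6. n3.env = 5  [len(d.lab) + 3]
7. n3.cnt = false  [false]
8. n5.wid = 14  [A₀.wid * -2 + 4]
9. n6.live = 23  [terminal]
10. n5.ok = 22  [A.wid + 8]
11. n5.sig = "wu"  ["wu"]
12. n5.mk = 20  [20]
13. n7.wid = 26  [(if S.cnt then S.env else A₁.mk) + 6]
14. n8.lab = "vy"  [terminal]
15. n9.live = 23  [terminal]
16. n7.ok = 20  [e.live - 3]
17. n7.sig = "pw"  ["pw"]
18. n7.mk = 5  [len(d.lab) + 3]
19. n2.ok = 15  [len(A₁.sig) + 13]
20. n2.sig = "wupw"  [A₁.sig ++ A₂.sig]
21. n2.mk = -8  [A₂.ok * 3 - 68]
22. n1.ok = 16  [A₁.mk + 24]
23. n1.sig = "wupwv"  [A₁.sig ++ "v"]
24. n1.mk = 14  [A₁.mk + 22]
25. n0.env = 6  [A.mk - 8]
26. n0.cnt = false  [A.ok > 16]

6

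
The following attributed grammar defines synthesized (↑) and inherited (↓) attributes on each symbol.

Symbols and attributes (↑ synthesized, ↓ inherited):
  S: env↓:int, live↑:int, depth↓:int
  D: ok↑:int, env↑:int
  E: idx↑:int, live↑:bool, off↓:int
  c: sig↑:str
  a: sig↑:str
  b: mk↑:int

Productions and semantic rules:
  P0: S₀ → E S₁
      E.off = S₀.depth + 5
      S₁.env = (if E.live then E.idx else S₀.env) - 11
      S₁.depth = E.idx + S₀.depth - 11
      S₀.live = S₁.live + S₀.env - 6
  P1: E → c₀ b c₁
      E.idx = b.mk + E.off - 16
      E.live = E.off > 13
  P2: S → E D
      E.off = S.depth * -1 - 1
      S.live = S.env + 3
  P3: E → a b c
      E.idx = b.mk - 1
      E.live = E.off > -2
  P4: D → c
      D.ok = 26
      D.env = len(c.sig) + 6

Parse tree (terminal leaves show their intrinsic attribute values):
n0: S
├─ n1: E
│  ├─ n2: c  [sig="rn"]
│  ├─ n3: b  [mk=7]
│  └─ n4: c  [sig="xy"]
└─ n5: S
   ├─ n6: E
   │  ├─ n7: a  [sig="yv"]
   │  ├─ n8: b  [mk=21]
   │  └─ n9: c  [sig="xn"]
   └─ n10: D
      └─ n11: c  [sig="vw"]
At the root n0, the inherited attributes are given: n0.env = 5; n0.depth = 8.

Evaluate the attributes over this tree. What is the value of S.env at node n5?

1. n0.env = 5  [given at root]
2. n0.depth = 8  [given at root]
3. n1.off = 13  [S₀.depth + 5]
4. n2.sig = "rn"  [terminal]
5. n3.mk = 7  [terminal]
6. n4.sig = "xy"  [terminal]
7. n1.idx = 4  [b.mk + E.off - 16]
8. n1.live = false  [E.off > 13]
9. n5.env = -6  [(if E.live then E.idx else S₀.env) - 11]
10. n5.depth = 1  [E.idx + S₀.depth - 11]
11. n6.off = -2  [S.depth * -1 - 1]
12. n7.sig = "yv"  [terminal]
13. n8.mk = 21  [terminal]
14. n9.sig = "xn"  [terminal]
15. n6.idx = 20  [b.mk - 1]
16. n6.live = false  [E.off > -2]
17. n11.sig = "vw"  [terminal]
18. n10.ok = 26  [26]
19. n10.env = 8  [len(c.sig) + 6]
20. n5.live = -3  [S.env + 3]
21. n0.live = -4  [S₁.live + S₀.env - 6]

-6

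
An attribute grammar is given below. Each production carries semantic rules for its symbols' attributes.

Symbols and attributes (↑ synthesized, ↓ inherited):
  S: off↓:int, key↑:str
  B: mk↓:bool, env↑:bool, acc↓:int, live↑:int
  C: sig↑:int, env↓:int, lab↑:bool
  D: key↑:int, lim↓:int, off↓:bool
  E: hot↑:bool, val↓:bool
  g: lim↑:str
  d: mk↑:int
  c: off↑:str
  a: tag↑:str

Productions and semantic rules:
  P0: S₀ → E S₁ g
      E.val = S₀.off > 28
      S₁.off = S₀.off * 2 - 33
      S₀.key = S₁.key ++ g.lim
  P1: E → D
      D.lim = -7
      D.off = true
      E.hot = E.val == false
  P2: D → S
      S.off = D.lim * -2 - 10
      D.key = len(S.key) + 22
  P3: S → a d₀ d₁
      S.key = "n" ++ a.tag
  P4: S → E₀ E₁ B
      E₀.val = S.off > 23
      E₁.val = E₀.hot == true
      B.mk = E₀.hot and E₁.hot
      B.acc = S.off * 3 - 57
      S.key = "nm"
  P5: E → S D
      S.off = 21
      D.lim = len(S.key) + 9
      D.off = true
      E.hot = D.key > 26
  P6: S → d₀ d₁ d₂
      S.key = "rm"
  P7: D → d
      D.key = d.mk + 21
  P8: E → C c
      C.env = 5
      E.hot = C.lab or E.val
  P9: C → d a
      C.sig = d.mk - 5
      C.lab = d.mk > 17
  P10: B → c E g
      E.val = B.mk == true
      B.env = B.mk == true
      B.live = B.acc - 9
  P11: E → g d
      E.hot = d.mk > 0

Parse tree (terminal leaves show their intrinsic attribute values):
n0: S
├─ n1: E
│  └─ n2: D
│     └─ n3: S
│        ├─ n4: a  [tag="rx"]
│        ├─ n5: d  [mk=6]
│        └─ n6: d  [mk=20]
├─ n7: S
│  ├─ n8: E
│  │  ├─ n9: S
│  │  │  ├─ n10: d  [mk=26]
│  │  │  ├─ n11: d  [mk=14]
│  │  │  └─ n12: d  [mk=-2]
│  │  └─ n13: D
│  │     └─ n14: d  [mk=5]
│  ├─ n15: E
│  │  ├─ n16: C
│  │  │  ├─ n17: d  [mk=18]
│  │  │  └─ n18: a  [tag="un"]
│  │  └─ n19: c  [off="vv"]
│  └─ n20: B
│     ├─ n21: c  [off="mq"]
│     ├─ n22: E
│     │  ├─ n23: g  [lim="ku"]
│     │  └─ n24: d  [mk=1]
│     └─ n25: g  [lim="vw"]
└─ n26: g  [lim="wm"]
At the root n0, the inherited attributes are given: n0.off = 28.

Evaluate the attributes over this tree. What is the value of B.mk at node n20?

1. n0.off = 28  [given at root]
2. n1.val = false  [S₀.off > 28]
3. n2.lim = -7  [-7]
4. n2.off = true  [true]
5. n3.off = 4  [D.lim * -2 - 10]
6. n4.tag = "rx"  [terminal]
7. n5.mk = 6  [terminal]
8. n6.mk = 20  [terminal]
9. n3.key = "nrx"  ["n" ++ a.tag]
10. n2.key = 25  [len(S.key) + 22]
11. n1.hot = true  [E.val == false]
12. n7.off = 23  [S₀.off * 2 - 33]
13. n8.val = false  [S.off > 23]
14. n9.off = 21  [21]
15. n10.mk = 26  [terminal]
16. n11.mk = 14  [terminal]
17. n12.mk = -2  [terminal]
18. n9.key = "rm"  ["rm"]
19. n13.lim = 11  [len(S.key) + 9]
20. n13.off = true  [true]
21. n14.mk = 5  [terminal]
22. n13.key = 26  [d.mk + 21]
23. n8.hot = false  [D.key > 26]
24. n15.val = false  [E₀.hot == true]
25. n16.env = 5  [5]
26. n17.mk = 18  [terminal]
27. n18.tag = "un"  [terminal]
28. n16.sig = 13  [d.mk - 5]
29. n16.lab = true  [d.mk > 17]
30. n19.off = "vv"  [terminal]
31. n15.hot = true  [C.lab or E.val]
32. n20.mk = false  [E₀.hot and E₁.hot]
33. n20.acc = 12  [S.off * 3 - 57]
34. n21.off = "mq"  [terminal]
35. n22.val = false  [B.mk == true]
36. n23.lim = "ku"  [terminal]
37. n24.mk = 1  [terminal]
38. n22.hot = true  [d.mk > 0]
39. n25.lim = "vw"  [terminal]
40. n20.env = false  [B.mk == true]
41. n20.live = 3  [B.acc - 9]
42. n7.key = "nm"  ["nm"]
43. n26.lim = "wm"  [terminal]
44. n0.key = "nmwm"  [S₁.key ++ g.lim]

false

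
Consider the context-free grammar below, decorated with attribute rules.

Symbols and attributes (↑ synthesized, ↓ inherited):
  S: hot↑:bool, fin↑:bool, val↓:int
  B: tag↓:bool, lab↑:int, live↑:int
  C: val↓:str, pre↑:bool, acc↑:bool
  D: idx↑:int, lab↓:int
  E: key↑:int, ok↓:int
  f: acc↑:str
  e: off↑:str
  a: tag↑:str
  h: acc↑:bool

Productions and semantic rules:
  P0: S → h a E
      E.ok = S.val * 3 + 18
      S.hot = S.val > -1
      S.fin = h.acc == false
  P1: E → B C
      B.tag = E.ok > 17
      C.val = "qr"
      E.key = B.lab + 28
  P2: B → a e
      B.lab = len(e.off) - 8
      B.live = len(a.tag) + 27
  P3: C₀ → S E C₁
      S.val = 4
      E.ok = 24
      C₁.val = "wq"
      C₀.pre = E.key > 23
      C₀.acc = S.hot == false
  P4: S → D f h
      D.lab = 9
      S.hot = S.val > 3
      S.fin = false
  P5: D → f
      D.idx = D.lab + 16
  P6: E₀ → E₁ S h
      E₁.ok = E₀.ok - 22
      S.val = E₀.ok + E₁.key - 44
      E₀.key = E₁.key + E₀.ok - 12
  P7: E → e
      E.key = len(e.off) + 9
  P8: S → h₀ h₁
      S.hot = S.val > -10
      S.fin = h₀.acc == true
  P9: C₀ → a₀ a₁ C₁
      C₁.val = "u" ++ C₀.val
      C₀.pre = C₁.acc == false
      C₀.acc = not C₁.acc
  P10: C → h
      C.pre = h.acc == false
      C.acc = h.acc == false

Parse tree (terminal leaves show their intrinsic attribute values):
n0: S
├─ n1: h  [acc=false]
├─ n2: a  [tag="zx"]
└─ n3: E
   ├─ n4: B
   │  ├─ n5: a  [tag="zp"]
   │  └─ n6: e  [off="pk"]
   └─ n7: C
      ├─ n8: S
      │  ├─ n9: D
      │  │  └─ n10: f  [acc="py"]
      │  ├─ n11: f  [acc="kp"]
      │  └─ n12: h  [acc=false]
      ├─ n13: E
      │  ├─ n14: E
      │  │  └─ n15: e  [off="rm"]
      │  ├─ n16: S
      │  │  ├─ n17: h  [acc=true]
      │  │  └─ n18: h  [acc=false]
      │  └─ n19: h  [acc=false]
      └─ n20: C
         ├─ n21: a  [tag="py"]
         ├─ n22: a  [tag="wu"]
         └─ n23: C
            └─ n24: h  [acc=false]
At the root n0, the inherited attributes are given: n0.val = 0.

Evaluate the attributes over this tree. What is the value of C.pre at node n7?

1. n0.val = 0  [given at root]
2. n1.acc = false  [terminal]
3. n2.tag = "zx"  [terminal]
4. n3.ok = 18  [S.val * 3 + 18]
5. n4.tag = true  [E.ok > 17]
6. n5.tag = "zp"  [terminal]
7. n6.off = "pk"  [terminal]
8. n4.lab = -6  [len(e.off) - 8]
9. n4.live = 29  [len(a.tag) + 27]
10. n7.val = "qr"  ["qr"]
11. n8.val = 4  [4]
12. n9.lab = 9  [9]
13. n10.acc = "py"  [terminal]
14. n9.idx = 25  [D.lab + 16]
15. n11.acc = "kp"  [terminal]
16. n12.acc = false  [terminal]
17. n8.hot = true  [S.val > 3]
18. n8.fin = false  [false]
19. n13.ok = 24  [24]
20. n14.ok = 2  [E₀.ok - 22]
21. n15.off = "rm"  [terminal]
22. n14.key = 11  [len(e.off) + 9]
23. n16.val = -9  [E₀.ok + E₁.key - 44]
24. n17.acc = true  [terminal]
25. n18.acc = false  [terminal]
26. n16.hot = true  [S.val > -10]
27. n16.fin = true  [h₀.acc == true]
28. n19.acc = false  [terminal]
29. n13.key = 23  [E₁.key + E₀.ok - 12]
30. n20.val = "wq"  ["wq"]
31. n21.tag = "py"  [terminal]
32. n22.tag = "wu"  [terminal]
33. n23.val = "uwq"  ["u" ++ C₀.val]
34. n24.acc = false  [terminal]
35. n23.pre = true  [h.acc == false]
36. n23.acc = true  [h.acc == false]
37. n20.pre = false  [C₁.acc == false]
38. n20.acc = false  [not C₁.acc]
39. n7.pre = false  [E.key > 23]
40. n7.acc = false  [S.hot == false]
41. n3.key = 22  [B.lab + 28]
42. n0.hot = true  [S.val > -1]
43. n0.fin = true  [h.acc == false]

false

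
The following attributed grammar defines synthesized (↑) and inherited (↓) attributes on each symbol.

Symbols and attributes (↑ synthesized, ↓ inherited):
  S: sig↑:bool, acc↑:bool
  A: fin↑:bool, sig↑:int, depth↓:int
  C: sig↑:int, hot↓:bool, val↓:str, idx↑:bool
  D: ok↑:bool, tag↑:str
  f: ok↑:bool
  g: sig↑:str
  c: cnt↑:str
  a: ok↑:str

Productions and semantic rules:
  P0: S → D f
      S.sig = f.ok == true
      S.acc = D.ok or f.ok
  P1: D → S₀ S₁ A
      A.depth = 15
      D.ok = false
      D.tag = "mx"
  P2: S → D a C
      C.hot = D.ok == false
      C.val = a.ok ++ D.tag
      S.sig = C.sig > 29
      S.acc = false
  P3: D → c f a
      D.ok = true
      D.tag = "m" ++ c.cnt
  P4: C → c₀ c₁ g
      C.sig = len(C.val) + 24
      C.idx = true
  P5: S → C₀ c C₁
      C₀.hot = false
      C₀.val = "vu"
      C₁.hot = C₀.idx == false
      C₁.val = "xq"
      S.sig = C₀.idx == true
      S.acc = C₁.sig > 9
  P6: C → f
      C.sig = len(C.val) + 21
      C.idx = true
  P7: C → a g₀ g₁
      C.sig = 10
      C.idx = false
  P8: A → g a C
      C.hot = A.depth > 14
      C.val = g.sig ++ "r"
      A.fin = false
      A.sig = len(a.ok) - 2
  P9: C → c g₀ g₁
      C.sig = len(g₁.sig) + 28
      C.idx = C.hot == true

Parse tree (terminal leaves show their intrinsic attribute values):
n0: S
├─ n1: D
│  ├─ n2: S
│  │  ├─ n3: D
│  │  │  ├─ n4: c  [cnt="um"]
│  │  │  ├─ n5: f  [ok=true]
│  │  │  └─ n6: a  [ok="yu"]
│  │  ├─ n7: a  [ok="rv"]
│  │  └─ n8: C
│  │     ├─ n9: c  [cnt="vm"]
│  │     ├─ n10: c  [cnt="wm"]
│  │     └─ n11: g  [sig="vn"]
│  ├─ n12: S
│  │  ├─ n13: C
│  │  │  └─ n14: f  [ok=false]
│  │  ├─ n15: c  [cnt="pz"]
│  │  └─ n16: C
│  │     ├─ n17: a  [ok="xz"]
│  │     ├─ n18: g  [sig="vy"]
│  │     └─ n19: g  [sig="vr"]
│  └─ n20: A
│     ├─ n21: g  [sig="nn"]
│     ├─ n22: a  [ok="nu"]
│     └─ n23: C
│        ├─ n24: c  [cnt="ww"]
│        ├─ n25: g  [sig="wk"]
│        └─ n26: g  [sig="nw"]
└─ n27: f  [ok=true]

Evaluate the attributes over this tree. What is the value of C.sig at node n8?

29

1. n4.cnt = "um"  [terminal]
2. n5.ok = true  [terminal]
3. n6.ok = "yu"  [terminal]
4. n3.ok = true  [true]
5. n3.tag = "mum"  ["m" ++ c.cnt]
6. n7.ok = "rv"  [terminal]
7. n8.hot = false  [D.ok == false]
8. n8.val = "rvmum"  [a.ok ++ D.tag]
9. n9.cnt = "vm"  [terminal]
10. n10.cnt = "wm"  [terminal]
11. n11.sig = "vn"  [terminal]
12. n8.sig = 29  [len(C.val) + 24]
13. n8.idx = true  [true]
14. n2.sig = false  [C.sig > 29]
15. n2.acc = false  [false]
16. n13.hot = false  [false]
17. n13.val = "vu"  ["vu"]
18. n14.ok = false  [terminal]
19. n13.sig = 23  [len(C.val) + 21]
20. n13.idx = true  [true]
21. n15.cnt = "pz"  [terminal]
22. n16.hot = false  [C₀.idx == false]
23. n16.val = "xq"  ["xq"]
24. n17.ok = "xz"  [terminal]
25. n18.sig = "vy"  [terminal]
26. n19.sig = "vr"  [terminal]
27. n16.sig = 10  [10]
28. n16.idx = false  [false]
29. n12.sig = true  [C₀.idx == true]
30. n12.acc = true  [C₁.sig > 9]
31. n20.depth = 15  [15]
32. n21.sig = "nn"  [terminal]
33. n22.ok = "nu"  [terminal]
34. n23.hot = true  [A.depth > 14]
35. n23.val = "nnr"  [g.sig ++ "r"]
36. n24.cnt = "ww"  [terminal]
37. n25.sig = "wk"  [terminal]
38. n26.sig = "nw"  [terminal]
39. n23.sig = 30  [len(g₁.sig) + 28]
40. n23.idx = true  [C.hot == true]
41. n20.fin = false  [false]
42. n20.sig = 0  [len(a.ok) - 2]
43. n1.ok = false  [false]
44. n1.tag = "mx"  ["mx"]
45. n27.ok = true  [terminal]
46. n0.sig = true  [f.ok == true]
47. n0.acc = true  [D.ok or f.ok]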